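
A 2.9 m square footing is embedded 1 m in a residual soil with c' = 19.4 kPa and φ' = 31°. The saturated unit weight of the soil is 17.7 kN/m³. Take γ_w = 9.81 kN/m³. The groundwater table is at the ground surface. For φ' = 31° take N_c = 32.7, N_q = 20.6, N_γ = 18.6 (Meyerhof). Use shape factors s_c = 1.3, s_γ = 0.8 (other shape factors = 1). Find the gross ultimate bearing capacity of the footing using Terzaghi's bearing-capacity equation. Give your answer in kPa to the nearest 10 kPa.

q_ult ≈ 1160 kPa

γ' = 17.7 − 9.81 = 7.89 kN/m³ (submerged throughout). q = 7.89 × 1 = 7.89 kPa; the same γ' applies in the ½γBN_γ term.
c·N_c·s_c = 19.4 × 32.7 × 1.3 = 824.69 kPa
q·N_q = 7.89 × 20.6 = 162.53 kPa
0.5·γ·B·N_γ·s_γ = 0.5 × 7.89 × 2.9 × 18.6 × 0.8 = 170.23 kPa
q_ult = 824.69 + 162.53 + 170.23 = 1157.5 kPa.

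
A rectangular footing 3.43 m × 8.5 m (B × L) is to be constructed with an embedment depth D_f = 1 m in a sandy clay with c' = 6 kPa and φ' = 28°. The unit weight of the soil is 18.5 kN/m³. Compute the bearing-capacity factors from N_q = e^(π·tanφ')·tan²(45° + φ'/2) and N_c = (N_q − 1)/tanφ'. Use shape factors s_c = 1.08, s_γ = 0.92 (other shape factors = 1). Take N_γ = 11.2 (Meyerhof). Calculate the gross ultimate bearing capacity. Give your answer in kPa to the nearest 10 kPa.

tan28° = 0.5317, so N_q = e^(π×0.5317)·tan²(59°) = 5.314 × 2.77 = 14.72.
N_c = (14.72 − 1)/tan28° = 25.8.
Effective surcharge at the founding depth q = γ·D_f = 18.5 × 1 = 18.5 kPa.
q_ult = c·N_c·s_c + q·N_q + 0.5·γ·B·N_γ·s_γ
     = 6 × 25.803 × 1.08 + 18.5 × 14.72 + 0.5 × 18.5 × 3.43 × 11.2 × 0.92
     = 167.21 + 272.32 + 326.92 = 766.44 kPa.

q_ult ≈ 770 kPa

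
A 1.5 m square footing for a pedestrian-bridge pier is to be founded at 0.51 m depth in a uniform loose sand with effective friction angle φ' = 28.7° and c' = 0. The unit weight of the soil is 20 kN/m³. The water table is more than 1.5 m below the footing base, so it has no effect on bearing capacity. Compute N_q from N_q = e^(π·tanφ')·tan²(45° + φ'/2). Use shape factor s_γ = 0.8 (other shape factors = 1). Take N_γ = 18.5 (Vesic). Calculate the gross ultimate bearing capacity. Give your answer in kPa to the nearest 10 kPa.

tan28.7° = 0.5475, so N_q = e^(π×0.5475)·tan²(59.35°) = 5.584 × 2.848 = 15.9.
Effective surcharge at the founding depth q = γ·D_f = 20 × 0.51 = 10.2 kPa.
q_ult = q·N_q + 0.5·γ·B·N_γ·s_γ
     = 10.2 × 15.903 + 0.5 × 20 × 1.5 × 18.5 × 0.8
     = 162.21 + 222 = 384.21 kPa.

q_ult ≈ 380 kPa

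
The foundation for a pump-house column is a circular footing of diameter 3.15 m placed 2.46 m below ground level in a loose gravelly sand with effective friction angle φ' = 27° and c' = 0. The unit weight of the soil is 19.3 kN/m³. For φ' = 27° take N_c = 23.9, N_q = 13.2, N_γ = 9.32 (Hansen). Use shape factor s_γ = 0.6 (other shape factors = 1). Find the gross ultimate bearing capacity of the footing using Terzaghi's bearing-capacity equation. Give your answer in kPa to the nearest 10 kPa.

Overburden at base level: q = 19.3 × 2.46 = 47.478 kPa.
Surcharge term q·N_q = 47.478 × 13.2 = 626.71 kPa; self-weight term 0.5·γ·B·N_γ·s_γ = 0.5 × 19.3 × 3.15 × 9.32 × 0.6 = 169.98 kPa.
q_ult = 626.71 + 169.98 = 796.69 kPa.

q_ult ≈ 800 kPa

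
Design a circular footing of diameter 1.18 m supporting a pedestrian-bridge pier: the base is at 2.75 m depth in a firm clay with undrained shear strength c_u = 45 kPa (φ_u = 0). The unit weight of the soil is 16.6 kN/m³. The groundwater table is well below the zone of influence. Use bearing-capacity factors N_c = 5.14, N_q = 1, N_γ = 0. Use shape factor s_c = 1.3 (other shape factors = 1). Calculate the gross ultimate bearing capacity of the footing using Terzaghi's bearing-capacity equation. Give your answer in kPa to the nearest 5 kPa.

q = γ·D_f = 16.6 × 2.75 = 45.65 kPa.
c·N_c·s_c = 45 × 5.14 × 1.3 = 300.69 kPa
q·N_q = 45.65 × 1 = 45.65 kPa
q_ult = 300.69 + 45.65 = 346.34 kPa.

q_ult ≈ 345 kPa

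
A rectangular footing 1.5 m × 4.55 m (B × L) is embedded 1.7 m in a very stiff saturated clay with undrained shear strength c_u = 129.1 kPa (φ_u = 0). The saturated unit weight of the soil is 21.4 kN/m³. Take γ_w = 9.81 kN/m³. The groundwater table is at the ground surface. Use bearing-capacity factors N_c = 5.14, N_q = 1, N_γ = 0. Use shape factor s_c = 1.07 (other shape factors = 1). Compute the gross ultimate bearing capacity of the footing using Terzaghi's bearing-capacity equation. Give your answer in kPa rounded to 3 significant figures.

q_ult ≈ 730 kPa

Water table at ground surface, so effective unit weight γ' = 21.4 − 9.81 = 11.59 kN/m³ is used throughout; overburden q = 11.59 × 1.7 = 19.703 kPa.
Cohesion term c·N_c·s_c = 129.1 × 5.14 × 1.07 = 710.02 kPa; surcharge term q·N_q = 19.703 × 1 = 19.703 kPa.
q_ult = 710.02 + 19.703 = 729.73 kPa.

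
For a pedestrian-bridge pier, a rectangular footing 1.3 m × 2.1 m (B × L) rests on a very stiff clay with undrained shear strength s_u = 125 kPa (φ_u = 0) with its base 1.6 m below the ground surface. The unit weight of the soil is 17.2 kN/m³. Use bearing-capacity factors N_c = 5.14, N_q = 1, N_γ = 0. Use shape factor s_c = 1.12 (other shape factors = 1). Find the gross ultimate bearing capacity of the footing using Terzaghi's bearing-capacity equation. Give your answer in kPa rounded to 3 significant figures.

Effective surcharge at the founding depth q = γ·D_f = 17.2 × 1.6 = 27.52 kPa.
q_ult = c·N_c·s_c + q·N_q
     = 125 × 5.14 × 1.12 + 27.52 × 1
     = 719.6 + 27.52 = 747.12 kPa.

q_ult ≈ 747 kPa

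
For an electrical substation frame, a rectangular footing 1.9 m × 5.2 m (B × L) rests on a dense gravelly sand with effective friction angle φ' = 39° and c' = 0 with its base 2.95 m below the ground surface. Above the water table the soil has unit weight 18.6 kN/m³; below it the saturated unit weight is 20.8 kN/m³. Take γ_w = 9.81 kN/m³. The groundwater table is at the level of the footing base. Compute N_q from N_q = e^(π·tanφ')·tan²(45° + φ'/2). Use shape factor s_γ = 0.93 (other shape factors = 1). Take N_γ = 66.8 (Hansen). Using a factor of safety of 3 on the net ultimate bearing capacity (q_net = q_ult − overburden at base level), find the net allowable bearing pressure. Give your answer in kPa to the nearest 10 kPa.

N_q = e^(π·tan39°)·tan²(64.5°) = 55.96.
Effective surcharge at the founding depth q = γ·D_f = 18.6 × 2.95 = 54.87 kPa.
The water table coincides with the base, so in the self-weight term γ → γ' = 10.99 kN/m³.
q_ult = q·N_q + 0.5·γ·B·N_γ·s_γ
     = 54.87 × 55.957 + 0.5 × 10.99 × 1.9 × 66.8 × 0.93
     = 3070.4 + 648.61 = 3719 kPa.
q_net = 3719 − 54.87 = 3664.1 kPa.
q_all(net) = 3664.1 / 3 = 1221.4 kPa.

q_all(net) ≈ 1220 kPa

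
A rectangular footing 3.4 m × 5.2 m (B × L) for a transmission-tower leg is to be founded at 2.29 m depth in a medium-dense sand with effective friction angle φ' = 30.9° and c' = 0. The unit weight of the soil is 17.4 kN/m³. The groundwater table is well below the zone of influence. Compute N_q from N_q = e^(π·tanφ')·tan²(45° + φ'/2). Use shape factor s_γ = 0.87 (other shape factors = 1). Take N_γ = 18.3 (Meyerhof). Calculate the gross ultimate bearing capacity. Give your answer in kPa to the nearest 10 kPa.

q_ult ≈ 1280 kPa

tan30.9° = 0.5985, so N_q = e^(π×0.5985)·tan²(60.45°) = 6.555 × 3.111 = 20.39.
Overburden at base level: q = 17.4 × 2.29 = 39.846 kPa.
Surcharge term q·N_q = 39.846 × 20.394 = 812.63 kPa; self-weight term 0.5·γ·B·N_γ·s_γ = 0.5 × 17.4 × 3.4 × 18.3 × 0.87 = 470.94 kPa.
q_ult = 812.63 + 470.94 = 1283.6 kPa.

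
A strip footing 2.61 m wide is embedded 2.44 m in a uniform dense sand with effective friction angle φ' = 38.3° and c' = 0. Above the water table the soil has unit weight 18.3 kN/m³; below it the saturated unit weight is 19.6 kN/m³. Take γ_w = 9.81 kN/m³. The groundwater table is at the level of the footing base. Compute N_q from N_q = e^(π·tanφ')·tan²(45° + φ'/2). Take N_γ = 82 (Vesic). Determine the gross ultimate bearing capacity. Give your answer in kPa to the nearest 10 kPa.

tan38.3° = 0.7898, so N_q = e^(π×0.7898)·tan²(64.15°) = 11.954 × 4.26 = 50.93.
q = γ·D_f = 18.3 × 2.44 = 44.652 kPa.
For the ½γBN_γ term take γ' = 19.6 − 9.81 = 9.79 kN/m³ (soil below base is submerged).
q·N_q = 44.652 × 50.926 = 2273.9 kPa
0.5·γ·B·N_γ = 0.5 × 9.79 × 2.61 × 82 = 1047.6 kPa
q_ult = 2273.9 + 1047.6 = 3321.6 kPa.

q_ult ≈ 3320 kPa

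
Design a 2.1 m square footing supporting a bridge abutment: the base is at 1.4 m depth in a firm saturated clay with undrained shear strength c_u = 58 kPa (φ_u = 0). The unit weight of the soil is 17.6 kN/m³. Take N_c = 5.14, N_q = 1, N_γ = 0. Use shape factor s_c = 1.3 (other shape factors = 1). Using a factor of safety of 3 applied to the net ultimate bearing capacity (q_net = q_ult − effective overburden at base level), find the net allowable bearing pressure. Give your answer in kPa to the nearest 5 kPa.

Effective surcharge at the founding depth q = γ·D_f = 17.6 × 1.4 = 24.64 kPa.
q_ult = c·N_c·s_c + q·N_q
     = 58 × 5.14 × 1.3 + 24.64 × 1
     = 387.56 + 24.64 = 412.2 kPa.
Net ultimate: q_net = 412.2 − 24.64 = 387.56 kPa.
q_all(net) = 387.56 / 3 = 129.19 kPa.

q_all(net) ≈ 130 kPa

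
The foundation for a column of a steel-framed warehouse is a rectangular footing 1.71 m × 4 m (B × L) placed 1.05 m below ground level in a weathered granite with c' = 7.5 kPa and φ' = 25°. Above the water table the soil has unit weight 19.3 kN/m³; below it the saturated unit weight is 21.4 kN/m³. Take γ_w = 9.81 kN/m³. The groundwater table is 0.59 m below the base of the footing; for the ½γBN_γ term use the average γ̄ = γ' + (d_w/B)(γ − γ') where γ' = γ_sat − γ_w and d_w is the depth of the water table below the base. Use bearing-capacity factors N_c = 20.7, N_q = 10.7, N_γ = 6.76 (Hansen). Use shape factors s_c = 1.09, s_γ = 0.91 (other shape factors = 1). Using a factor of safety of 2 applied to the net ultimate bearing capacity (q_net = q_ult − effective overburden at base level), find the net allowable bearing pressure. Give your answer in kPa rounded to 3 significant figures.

q_all(net) ≈ 220 kPa

Overburden at base level: q = 19.3 × 1.05 = 20.265 kPa.
The water table is 0.59 m below the base (< B = 1.71 m), so the ½γBN_γ term uses γ̄ = γ' + (d_w/B)(γ − γ') = 11.59 + (0.59/1.71)(19.3 − 11.59) = 14.25 kN/m³.
Cohesion term c·N_c·s_c = 7.5 × 20.7 × 1.09 = 169.22 kPa; surcharge term q·N_q = 20.265 × 10.7 = 216.84 kPa; self-weight term 0.5·γ·B·N_γ·s_γ = 0.5 × 14.25 × 1.71 × 6.76 × 0.91 = 74.95 kPa.
q_ult = 169.22 + 216.84 + 74.95 = 461.01 kPa.
Net ultimate: q_net = 461.01 − 20.265 = 440.74 kPa.
q_all(net) = 440.74 / 2 = 220.37 kPa.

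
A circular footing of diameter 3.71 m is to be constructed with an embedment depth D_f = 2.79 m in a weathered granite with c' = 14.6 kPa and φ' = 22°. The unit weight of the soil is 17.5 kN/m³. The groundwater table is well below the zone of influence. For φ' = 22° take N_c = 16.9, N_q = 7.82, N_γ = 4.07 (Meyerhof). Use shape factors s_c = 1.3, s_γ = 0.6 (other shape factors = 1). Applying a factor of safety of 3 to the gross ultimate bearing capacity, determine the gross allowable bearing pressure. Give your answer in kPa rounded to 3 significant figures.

Effective surcharge at the founding depth q = γ·D_f = 17.5 × 2.79 = 48.825 kPa.
q_ult = c·N_c·s_c + q·N_q + 0.5·γ·B·N_γ·s_γ
     = 14.6 × 16.9 × 1.3 + 48.825 × 7.82 + 0.5 × 17.5 × 3.71 × 4.07 × 0.6
     = 320.76 + 381.81 + 79.273 = 781.85 kPa.
q_all = q_ult / FS = 781.85 / 3 = 260.62 kPa.

q_all ≈ 261 kPa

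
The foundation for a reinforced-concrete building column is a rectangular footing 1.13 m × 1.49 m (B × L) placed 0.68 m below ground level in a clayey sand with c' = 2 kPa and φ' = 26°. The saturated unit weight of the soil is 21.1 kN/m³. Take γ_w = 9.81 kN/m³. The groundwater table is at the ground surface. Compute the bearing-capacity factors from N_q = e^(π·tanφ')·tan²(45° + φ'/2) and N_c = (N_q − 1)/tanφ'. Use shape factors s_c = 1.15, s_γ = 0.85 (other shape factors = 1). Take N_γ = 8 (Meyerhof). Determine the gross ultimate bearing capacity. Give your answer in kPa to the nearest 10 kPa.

q_ult ≈ 190 kPa

tan26° = 0.4877, so N_q = e^(π×0.4877)·tan²(58°) = 4.629 × 2.561 = 11.85.
N_c = (11.85 − 1)/tan26° = 22.25.
With the water table at the surface the whole profile is submerged: γ' = 21.1 − 9.81 = 11.29 kN/m³, so q = γ'·D_f = 7.6772 kPa; the same γ' applies in the ½γBN_γ term.
q_ult = c·N_c·s_c + q·N_q + 0.5·γ·B·N_γ·s_γ
     = 2 × 22.254 × 1.15 + 7.6772 × 11.854 + 0.5 × 11.29 × 1.13 × 8 × 0.85
     = 51.185 + 91.007 + 43.376 = 185.57 kPa.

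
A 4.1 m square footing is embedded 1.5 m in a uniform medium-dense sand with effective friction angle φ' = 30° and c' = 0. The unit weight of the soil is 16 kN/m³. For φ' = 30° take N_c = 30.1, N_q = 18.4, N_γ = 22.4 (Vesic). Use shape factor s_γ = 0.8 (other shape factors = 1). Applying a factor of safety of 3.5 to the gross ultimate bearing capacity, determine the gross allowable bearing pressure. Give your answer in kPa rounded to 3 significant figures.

q_all ≈ 294 kPa

Effective surcharge at the founding depth q = γ·D_f = 16 × 1.5 = 24 kPa.
q_ult = q·N_q + 0.5·γ·B·N_γ·s_γ
     = 24 × 18.4 + 0.5 × 16 × 4.1 × 22.4 × 0.8
     = 441.6 + 587.78 = 1029.4 kPa.
q_all = q_ult / FS = 1029.4 / 3.5 = 294.11 kPa.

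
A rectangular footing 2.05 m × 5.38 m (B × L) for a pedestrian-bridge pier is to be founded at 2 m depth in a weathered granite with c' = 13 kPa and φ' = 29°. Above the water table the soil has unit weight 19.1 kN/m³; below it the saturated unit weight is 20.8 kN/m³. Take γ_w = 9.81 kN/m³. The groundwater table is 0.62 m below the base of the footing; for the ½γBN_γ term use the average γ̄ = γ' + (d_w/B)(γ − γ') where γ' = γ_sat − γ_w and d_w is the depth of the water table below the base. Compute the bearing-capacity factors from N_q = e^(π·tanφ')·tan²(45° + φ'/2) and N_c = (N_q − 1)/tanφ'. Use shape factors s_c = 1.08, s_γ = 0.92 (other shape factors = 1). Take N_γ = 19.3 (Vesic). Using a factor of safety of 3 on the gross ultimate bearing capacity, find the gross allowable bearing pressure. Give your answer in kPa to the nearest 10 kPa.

N_q = e^(π·tan29°)·tan²(59.5°) = 16.44; N_c = (N_q − 1)/tanφ' = 27.86.
Effective surcharge at the founding depth q = γ·D_f = 19.1 × 2 = 38.2 kPa.
With d_w = 0.62 m < B, γ̄ = 10.99 + (0.62/2.05) × (19.1 − 10.99) = 13.443 kN/m³.
q_ult = c·N_c·s_c + q·N_q + 0.5·γ·B·N_γ·s_γ
     = 13 × 27.86 × 1.08 + 38.2 × 16.443 + 0.5 × 13.443 × 2.05 × 19.3 × 0.92
     = 391.16 + 628.13 + 244.66 = 1264 kPa.
q_all = 1264 / 3 = 421.32 kPa.

q_all ≈ 420 kPa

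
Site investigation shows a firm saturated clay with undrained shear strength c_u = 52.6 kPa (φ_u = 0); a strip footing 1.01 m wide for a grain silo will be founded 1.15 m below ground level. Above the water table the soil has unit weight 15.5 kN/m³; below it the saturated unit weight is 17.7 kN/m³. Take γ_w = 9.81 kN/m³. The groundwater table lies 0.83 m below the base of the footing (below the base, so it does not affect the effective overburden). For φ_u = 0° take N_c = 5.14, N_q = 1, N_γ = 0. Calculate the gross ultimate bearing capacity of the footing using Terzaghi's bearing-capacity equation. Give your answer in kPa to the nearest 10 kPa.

q_ult ≈ 290 kPa

Effective surcharge at the founding depth q = γ·D_f = 15.5 × 1.15 = 17.825 kPa.
q_ult = c·N_c + q·N_q
     = 52.6 × 5.14 + 17.825 × 1
     = 270.36 + 17.825 = 288.19 kPa.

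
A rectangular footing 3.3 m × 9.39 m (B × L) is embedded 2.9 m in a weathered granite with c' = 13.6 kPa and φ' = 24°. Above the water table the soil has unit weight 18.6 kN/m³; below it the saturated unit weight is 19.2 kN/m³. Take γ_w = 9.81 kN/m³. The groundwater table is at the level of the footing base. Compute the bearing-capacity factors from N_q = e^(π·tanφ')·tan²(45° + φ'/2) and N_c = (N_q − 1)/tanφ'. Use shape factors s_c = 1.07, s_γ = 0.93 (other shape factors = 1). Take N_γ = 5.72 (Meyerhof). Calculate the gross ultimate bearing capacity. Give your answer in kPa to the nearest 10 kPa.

q_ult ≈ 880 kPa

tan24° = 0.4452, so N_q = e^(π×0.4452)·tan²(57°) = 4.05 × 2.371 = 9.6.
N_c = (9.6 − 1)/tan24° = 19.32.
q = γ·D_f = 18.6 × 2.9 = 53.94 kPa.
For the ½γBN_γ term take γ' = 19.2 − 9.81 = 9.39 kN/m³ (soil below base is submerged).
c·N_c·s_c = 13.6 × 19.324 × 1.07 = 281.2 kPa
q·N_q = 53.94 × 9.6034 = 518.01 kPa
0.5·γ·B·N_γ·s_γ = 0.5 × 9.39 × 3.3 × 5.72 × 0.93 = 82.419 kPa
q_ult = 281.2 + 518.01 + 82.419 = 881.62 kPa.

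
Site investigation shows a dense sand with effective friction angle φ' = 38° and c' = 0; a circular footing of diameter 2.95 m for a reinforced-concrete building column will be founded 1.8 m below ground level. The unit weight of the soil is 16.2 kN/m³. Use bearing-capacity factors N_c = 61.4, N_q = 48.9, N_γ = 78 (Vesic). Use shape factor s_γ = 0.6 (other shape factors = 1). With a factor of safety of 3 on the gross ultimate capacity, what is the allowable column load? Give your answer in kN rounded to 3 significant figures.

Overburden at base level: q = 16.2 × 1.8 = 29.16 kPa.
Surcharge term q·N_q = 29.16 × 48.9 = 1425.9 kPa; self-weight term 0.5·γ·B·N_γ·s_γ = 0.5 × 16.2 × 2.95 × 78 × 0.6 = 1118.3 kPa.
q_ult = 1425.9 + 1118.3 = 2544.2 kPa.
Gross allowable pressure q_all = 2544.2 / 3 = 848.07 kPa.
Footing area = 6.8349 m², so allowable column load = 848.07 × 6.8349 = 5796.5 kN.

P_all ≈ 5800 kN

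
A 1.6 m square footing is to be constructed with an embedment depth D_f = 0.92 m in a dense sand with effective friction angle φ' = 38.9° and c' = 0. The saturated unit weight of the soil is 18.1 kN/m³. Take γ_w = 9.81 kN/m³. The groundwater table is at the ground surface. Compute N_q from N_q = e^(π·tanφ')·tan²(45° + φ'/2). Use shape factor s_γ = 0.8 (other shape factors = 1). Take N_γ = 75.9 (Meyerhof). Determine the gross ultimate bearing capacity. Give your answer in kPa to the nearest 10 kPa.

q_ult ≈ 820 kPa

tan38.9° = 0.8069, so N_q = e^(π×0.8069)·tan²(64.45°) = 12.616 × 4.376 = 55.2.
Water table at ground surface, so effective unit weight γ' = 18.1 − 9.81 = 8.29 kN/m³ is used throughout; overburden q = 8.29 × 0.92 = 7.6268 kPa; the same γ' applies in the ½γBN_γ term.
Surcharge term q·N_q = 7.6268 × 55.204 = 421.03 kPa; self-weight term 0.5·γ·B·N_γ·s_γ = 0.5 × 8.29 × 1.6 × 75.9 × 0.8 = 402.7 kPa.
q_ult = 421.03 + 402.7 = 823.73 kPa.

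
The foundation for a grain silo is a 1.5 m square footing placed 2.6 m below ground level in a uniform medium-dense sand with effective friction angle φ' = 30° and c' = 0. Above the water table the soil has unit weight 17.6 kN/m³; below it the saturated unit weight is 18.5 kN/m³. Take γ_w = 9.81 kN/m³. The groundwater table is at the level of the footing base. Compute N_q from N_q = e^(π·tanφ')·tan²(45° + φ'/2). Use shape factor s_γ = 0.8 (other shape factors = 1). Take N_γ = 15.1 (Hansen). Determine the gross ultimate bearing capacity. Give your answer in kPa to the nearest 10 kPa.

tan30° = 0.5774, so N_q = e^(π×0.5774)·tan²(60°) = 6.134 × 3.0 = 18.4.
Overburden at base level: q = 17.6 × 2.6 = 45.76 kPa.
Below the base the soil is submerged, so the ½γBN_γ term uses γ' = 18.5 − 9.81 = 8.69 kN/m³.
Surcharge term q·N_q = 45.76 × 18.401 = 842.04 kPa; self-weight term 0.5·γ·B·N_γ·s_γ = 0.5 × 8.69 × 1.5 × 15.1 × 0.8 = 78.731 kPa.
q_ult = 842.04 + 78.731 = 920.77 kPa.

q_ult ≈ 920 kPa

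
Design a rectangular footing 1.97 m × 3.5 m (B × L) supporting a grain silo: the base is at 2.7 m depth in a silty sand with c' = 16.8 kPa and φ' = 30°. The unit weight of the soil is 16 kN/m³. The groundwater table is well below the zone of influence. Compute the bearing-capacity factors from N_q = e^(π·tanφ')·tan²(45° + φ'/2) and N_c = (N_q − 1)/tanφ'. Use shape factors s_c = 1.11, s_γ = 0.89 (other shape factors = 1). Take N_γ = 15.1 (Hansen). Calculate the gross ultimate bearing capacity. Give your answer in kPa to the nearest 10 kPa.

q_ult ≈ 1570 kPa

tan30° = 0.5774, so N_q = e^(π×0.5774)·tan²(60°) = 6.134 × 3.0 = 18.4.
N_c = (18.4 − 1)/tan30° = 30.14.
q = γ·D_f = 16 × 2.7 = 43.2 kPa.
c·N_c·s_c = 16.8 × 30.14 × 1.11 = 562.04 kPa
q·N_q = 43.2 × 18.401 = 794.93 kPa
0.5·γ·B·N_γ·s_γ = 0.5 × 16 × 1.97 × 15.1 × 0.89 = 211.8 kPa
q_ult = 562.04 + 794.93 + 211.8 = 1568.8 kPa.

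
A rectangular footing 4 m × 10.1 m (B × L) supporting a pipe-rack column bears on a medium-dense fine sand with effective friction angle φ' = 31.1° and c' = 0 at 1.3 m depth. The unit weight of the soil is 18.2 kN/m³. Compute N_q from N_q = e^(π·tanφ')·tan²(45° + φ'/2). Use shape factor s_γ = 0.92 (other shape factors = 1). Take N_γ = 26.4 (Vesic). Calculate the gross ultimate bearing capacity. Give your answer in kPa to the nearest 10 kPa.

tan31.1° = 0.6032, so N_q = e^(π×0.6032)·tan²(60.55°) = 6.653 × 3.137 = 20.87.
q = γ·D_f = 18.2 × 1.3 = 23.66 kPa.
q·N_q = 23.66 × 20.87 = 493.79 kPa
0.5·γ·B·N_γ·s_γ = 0.5 × 18.2 × 4 × 26.4 × 0.92 = 884.08 kPa
q_ult = 493.79 + 884.08 = 1377.9 kPa.

q_ult ≈ 1380 kPa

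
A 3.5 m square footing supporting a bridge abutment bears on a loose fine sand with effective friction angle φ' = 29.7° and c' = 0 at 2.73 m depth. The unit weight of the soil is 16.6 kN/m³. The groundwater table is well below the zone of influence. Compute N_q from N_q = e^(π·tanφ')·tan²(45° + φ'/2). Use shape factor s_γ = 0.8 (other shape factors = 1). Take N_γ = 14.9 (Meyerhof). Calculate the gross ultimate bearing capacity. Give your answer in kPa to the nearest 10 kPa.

q_ult ≈ 1150 kPa

tan29.7° = 0.5704, so N_q = e^(π×0.5704)·tan²(59.85°) = 6.001 × 2.964 = 17.79.
Overburden at base level: q = 16.6 × 2.73 = 45.318 kPa.
Surcharge term q·N_q = 45.318 × 17.787 = 806.07 kPa; self-weight term 0.5·γ·B·N_γ·s_γ = 0.5 × 16.6 × 3.5 × 14.9 × 0.8 = 346.28 kPa.
q_ult = 806.07 + 346.28 = 1152.4 kPa.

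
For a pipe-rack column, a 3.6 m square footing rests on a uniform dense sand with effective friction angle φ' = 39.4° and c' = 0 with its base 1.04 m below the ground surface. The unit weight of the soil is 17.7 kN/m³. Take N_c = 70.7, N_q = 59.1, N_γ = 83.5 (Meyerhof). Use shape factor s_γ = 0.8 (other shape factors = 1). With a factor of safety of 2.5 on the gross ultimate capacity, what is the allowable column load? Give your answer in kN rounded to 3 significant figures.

Effective surcharge at the founding depth q = γ·D_f = 17.7 × 1.04 = 18.408 kPa.
q_ult = q·N_q + 0.5·γ·B·N_γ·s_γ
     = 18.408 × 59.1 + 0.5 × 17.7 × 3.6 × 83.5 × 0.8
     = 1087.9 + 2128.2 = 3216.2 kPa.
Gross allowable pressure q_all = 3216.2 / 2.5 = 1286.5 kPa.
Footing area = 12.96 m², so allowable column load = 1286.5 × 12.96 = 16673 kN.

P_all ≈ 16700 kN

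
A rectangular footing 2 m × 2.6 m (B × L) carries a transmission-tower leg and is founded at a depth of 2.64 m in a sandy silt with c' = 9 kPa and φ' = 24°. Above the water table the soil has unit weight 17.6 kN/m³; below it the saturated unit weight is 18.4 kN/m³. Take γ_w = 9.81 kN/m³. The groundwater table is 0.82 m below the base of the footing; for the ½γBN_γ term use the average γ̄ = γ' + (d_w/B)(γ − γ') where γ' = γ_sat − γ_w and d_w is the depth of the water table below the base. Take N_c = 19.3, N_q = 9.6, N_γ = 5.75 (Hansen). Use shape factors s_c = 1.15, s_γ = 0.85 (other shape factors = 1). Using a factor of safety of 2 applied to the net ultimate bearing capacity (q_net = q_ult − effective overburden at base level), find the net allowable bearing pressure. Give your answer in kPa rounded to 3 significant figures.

Effective surcharge at the founding depth q = γ·D_f = 17.6 × 2.64 = 46.464 kPa.
With d_w = 0.82 m < B, γ̄ = 8.59 + (0.82/2) × (17.6 − 8.59) = 12.284 kN/m³.
q_ult = c·N_c·s_c + q·N_q + 0.5·γ·B·N_γ·s_γ
     = 9 × 19.3 × 1.15 + 46.464 × 9.6 + 0.5 × 12.284 × 2 × 5.75 × 0.85
     = 199.75 + 446.05 + 60.039 = 705.85 kPa.
Net ultimate: q_net = 705.85 − 46.464 = 659.38 kPa.
q_all(net) = 659.38 / 2 = 329.69 kPa.

q_all(net) ≈ 330 kPa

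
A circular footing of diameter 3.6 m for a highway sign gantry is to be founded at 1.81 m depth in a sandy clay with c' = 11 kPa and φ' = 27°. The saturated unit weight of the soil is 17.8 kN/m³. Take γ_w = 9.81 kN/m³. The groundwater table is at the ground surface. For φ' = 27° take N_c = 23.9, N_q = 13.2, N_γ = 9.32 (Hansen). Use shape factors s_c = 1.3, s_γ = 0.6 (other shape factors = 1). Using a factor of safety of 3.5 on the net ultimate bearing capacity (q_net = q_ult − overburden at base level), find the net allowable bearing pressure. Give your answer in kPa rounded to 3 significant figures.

γ' = 17.8 − 9.81 = 7.99 kN/m³ (submerged throughout). q = 7.99 × 1.81 = 14.462 kPa; the same γ' applies in the ½γBN_γ term.
c·N_c·s_c = 11 × 23.9 × 1.3 = 341.77 kPa
q·N_q = 14.462 × 13.2 = 190.9 kPa
0.5·γ·B·N_γ·s_γ = 0.5 × 7.99 × 3.6 × 9.32 × 0.6 = 80.424 kPa
q_ult = 341.77 + 190.9 + 80.424 = 613.09 kPa.
q_net = 613.09 − 14.462 = 598.63 kPa.
q_all(net) = 598.63 / 3.5 = 171.04 kPa.

q_all(net) ≈ 171 kPa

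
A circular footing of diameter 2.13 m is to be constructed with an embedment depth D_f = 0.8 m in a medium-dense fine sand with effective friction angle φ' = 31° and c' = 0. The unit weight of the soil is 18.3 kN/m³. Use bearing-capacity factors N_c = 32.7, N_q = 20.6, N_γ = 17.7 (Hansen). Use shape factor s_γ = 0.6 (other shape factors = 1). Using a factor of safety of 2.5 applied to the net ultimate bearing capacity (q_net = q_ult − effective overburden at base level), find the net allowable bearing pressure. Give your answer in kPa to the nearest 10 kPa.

Effective surcharge at the founding depth q = γ·D_f = 18.3 × 0.8 = 14.64 kPa.
q_ult = q·N_q + 0.5·γ·B·N_γ·s_γ
     = 14.64 × 20.6 + 0.5 × 18.3 × 2.13 × 17.7 × 0.6
     = 301.58 + 206.98 = 508.56 kPa.
Net ultimate: q_net = 508.56 − 14.64 = 493.92 kPa.
q_all(net) = 493.92 / 2.5 = 197.57 kPa.

q_all(net) ≈ 200 kPa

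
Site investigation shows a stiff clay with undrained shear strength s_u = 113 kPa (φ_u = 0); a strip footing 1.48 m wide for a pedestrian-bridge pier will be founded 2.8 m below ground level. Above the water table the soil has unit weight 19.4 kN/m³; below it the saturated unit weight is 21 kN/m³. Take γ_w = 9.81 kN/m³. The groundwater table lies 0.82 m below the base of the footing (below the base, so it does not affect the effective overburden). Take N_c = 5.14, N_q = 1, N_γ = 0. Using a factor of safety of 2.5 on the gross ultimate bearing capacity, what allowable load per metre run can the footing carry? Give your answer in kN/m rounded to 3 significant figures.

≈ 376 kN/m

Overburden at base level: q = 19.4 × 2.8 = 54.32 kPa.
Cohesion term c·N_c = 113 × 5.14 = 580.82 kPa; surcharge term q·N_q = 54.32 × 1 = 54.32 kPa.
q_ult = 580.82 + 54.32 = 635.14 kPa.
Gross allowable pressure q_all = 635.14 / 2.5 = 254.06 kPa.
Allowable wall load = q_all × B = 254.06 × 1.48 = 376 kN per metre run.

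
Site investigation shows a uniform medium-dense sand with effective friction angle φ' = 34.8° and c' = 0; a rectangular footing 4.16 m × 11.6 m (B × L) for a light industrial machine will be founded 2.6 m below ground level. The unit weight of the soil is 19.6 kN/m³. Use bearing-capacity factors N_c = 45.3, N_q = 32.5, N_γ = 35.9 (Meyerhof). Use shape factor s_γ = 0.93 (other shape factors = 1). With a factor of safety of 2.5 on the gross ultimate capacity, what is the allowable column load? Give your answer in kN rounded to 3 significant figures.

P_all ≈ 58200 kN

Effective surcharge at the founding depth q = γ·D_f = 19.6 × 2.6 = 50.96 kPa.
q_ult = q·N_q + 0.5·γ·B·N_γ·s_γ
     = 50.96 × 32.5 + 0.5 × 19.6 × 4.16 × 35.9 × 0.93
     = 1656.2 + 1361.1 = 3017.3 kPa.
Gross allowable pressure q_all = 3017.3 / 2.5 = 1206.9 kPa.
Footing area = 48.256 m², so allowable column load = 1206.9 × 48.256 = 58242 kN.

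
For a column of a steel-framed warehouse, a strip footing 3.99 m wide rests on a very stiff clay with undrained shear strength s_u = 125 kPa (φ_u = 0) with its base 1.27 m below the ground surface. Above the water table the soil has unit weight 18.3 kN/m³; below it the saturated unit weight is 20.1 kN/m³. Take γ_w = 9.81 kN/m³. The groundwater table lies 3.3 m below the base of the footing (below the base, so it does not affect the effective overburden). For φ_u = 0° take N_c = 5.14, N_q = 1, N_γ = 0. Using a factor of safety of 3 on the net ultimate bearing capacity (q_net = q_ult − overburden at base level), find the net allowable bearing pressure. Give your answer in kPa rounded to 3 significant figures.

Effective surcharge at the founding depth q = γ·D_f = 18.3 × 1.27 = 23.241 kPa.
q_ult = c·N_c + q·N_q
     = 125 × 5.14 + 23.241 × 1
     = 642.5 + 23.241 = 665.74 kPa.
q_net = 665.74 − 23.241 = 642.5 kPa.
q_all(net) = 642.5 / 3 = 214.17 kPa.

q_all(net) ≈ 214 kPa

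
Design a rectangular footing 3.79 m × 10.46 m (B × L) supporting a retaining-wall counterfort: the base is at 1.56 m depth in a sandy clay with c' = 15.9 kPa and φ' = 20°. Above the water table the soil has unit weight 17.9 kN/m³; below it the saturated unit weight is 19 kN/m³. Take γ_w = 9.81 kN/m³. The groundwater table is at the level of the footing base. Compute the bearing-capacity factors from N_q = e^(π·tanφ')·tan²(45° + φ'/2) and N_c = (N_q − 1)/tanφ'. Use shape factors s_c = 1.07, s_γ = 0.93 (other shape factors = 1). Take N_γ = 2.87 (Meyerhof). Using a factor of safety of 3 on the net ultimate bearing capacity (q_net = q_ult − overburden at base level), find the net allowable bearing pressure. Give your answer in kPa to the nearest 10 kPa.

N_q = e^(π·tan20°)·tan²(55°) = 6.4; N_c = (N_q − 1)/tanφ' = 14.83.
Overburden at base level: q = 17.9 × 1.56 = 27.924 kPa.
Below the base the soil is submerged, so the ½γBN_γ term uses γ' = 19 − 9.81 = 9.19 kN/m³.
Cohesion term c·N_c·s_c = 15.9 × 14.835 × 1.07 = 252.38 kPa; surcharge term q·N_q = 27.924 × 6.3994 = 178.7 kPa; self-weight term 0.5·γ·B·N_γ·s_γ = 0.5 × 9.19 × 3.79 × 2.87 × 0.93 = 46.483 kPa.
q_ult = 252.38 + 178.7 + 46.483 = 477.56 kPa.
q_net = 477.56 − 27.924 = 449.64 kPa.
q_all(net) = 449.64 / 3 = 149.88 kPa.

q_all(net) ≈ 150 kPa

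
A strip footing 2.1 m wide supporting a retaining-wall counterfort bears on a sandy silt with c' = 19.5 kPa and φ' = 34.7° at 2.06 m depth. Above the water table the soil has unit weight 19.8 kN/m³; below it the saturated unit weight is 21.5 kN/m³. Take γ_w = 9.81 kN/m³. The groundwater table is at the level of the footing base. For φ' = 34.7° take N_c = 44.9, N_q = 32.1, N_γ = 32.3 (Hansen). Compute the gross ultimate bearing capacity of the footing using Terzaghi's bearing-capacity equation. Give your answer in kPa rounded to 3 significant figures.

q_ult ≈ 2580 kPa

q = γ·D_f = 19.8 × 2.06 = 40.788 kPa.
For the ½γBN_γ term take γ' = 21.5 − 9.81 = 11.69 kN/m³ (soil below base is submerged).
c·N_c = 19.5 × 44.9 = 875.55 kPa
q·N_q = 40.788 × 32.1 = 1309.3 kPa
0.5·γ·B·N_γ = 0.5 × 11.69 × 2.1 × 32.3 = 396.47 kPa
q_ult = 875.55 + 1309.3 + 396.47 = 2581.3 kPa.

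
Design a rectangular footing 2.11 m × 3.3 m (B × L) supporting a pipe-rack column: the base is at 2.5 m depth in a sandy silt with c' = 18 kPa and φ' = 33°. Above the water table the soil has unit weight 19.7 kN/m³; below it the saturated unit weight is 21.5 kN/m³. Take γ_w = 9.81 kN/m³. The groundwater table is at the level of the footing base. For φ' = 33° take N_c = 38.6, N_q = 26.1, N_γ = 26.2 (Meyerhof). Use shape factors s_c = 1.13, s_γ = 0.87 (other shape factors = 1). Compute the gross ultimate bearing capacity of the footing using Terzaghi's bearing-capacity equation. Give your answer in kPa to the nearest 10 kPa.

q_ult ≈ 2350 kPa

q = γ·D_f = 19.7 × 2.5 = 49.25 kPa.
For the ½γBN_γ term take γ' = 21.5 − 9.81 = 11.69 kN/m³ (soil below base is submerged).
c·N_c·s_c = 18 × 38.6 × 1.13 = 785.12 kPa
q·N_q = 49.25 × 26.1 = 1285.4 kPa
0.5·γ·B·N_γ·s_γ = 0.5 × 11.69 × 2.11 × 26.2 × 0.87 = 281.12 kPa
q_ult = 785.12 + 1285.4 + 281.12 = 2351.7 kPa.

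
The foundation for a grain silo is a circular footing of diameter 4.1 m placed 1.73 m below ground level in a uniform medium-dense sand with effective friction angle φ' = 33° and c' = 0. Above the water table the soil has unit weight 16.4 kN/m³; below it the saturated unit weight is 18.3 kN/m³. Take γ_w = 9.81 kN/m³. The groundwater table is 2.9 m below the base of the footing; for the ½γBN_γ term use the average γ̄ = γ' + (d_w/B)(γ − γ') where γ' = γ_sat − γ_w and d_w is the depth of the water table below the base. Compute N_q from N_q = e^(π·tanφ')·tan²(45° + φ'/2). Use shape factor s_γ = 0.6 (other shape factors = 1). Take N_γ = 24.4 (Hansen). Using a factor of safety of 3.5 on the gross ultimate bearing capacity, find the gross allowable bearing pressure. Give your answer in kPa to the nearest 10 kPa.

N_q = e^(π·tan33°)·tan²(61.5°) = 26.09.
Effective surcharge at the founding depth q = γ·D_f = 16.4 × 1.73 = 28.372 kPa.
With d_w = 2.9 m < B, γ̄ = 8.49 + (2.9/4.1) × (16.4 − 8.49) = 14.085 kN/m³.
q_ult = q·N_q + 0.5·γ·B·N_γ·s_γ
     = 28.372 × 26.092 + 0.5 × 14.085 × 4.1 × 24.4 × 0.6
     = 740.28 + 422.72 = 1163 kPa.
q_all = 1163 / 3.5 = 332.29 kPa.

q_all ≈ 330 kPa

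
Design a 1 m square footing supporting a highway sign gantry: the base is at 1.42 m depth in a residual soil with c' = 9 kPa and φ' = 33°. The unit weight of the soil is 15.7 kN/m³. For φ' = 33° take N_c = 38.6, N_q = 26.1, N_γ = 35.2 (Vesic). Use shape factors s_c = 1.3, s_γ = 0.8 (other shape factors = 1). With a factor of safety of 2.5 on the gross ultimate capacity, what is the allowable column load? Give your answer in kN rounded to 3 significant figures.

P_all ≈ 502 kN

Overburden at base level: q = 15.7 × 1.42 = 22.294 kPa.
Cohesion term c·N_c·s_c = 9 × 38.6 × 1.3 = 451.62 kPa; surcharge term q·N_q = 22.294 × 26.1 = 581.87 kPa; self-weight term 0.5·γ·B·N_γ·s_γ = 0.5 × 15.7 × 1 × 35.2 × 0.8 = 221.06 kPa.
q_ult = 451.62 + 581.87 + 221.06 = 1254.5 kPa.
Gross allowable pressure q_all = 1254.5 / 2.5 = 501.82 kPa.
Footing area = 1 m², so allowable column load = 501.82 × 1 = 501.82 kN.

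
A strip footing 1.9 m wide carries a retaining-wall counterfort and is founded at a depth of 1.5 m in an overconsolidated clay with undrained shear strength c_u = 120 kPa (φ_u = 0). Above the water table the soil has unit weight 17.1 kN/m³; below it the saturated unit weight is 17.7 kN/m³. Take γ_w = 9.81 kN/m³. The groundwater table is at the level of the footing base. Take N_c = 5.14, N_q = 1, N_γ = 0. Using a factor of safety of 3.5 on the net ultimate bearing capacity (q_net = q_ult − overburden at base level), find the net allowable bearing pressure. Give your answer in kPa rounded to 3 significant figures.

q_all(net) ≈ 176 kPa

Overburden at base level: q = 17.1 × 1.5 = 25.65 kPa.
Cohesion term c·N_c = 120 × 5.14 = 616.8 kPa; surcharge term q·N_q = 25.65 × 1 = 25.65 kPa.
q_ult = 616.8 + 25.65 = 642.45 kPa.
q_net = 642.45 − 25.65 = 616.8 kPa.
q_all(net) = 616.8 / 3.5 = 176.23 kPa.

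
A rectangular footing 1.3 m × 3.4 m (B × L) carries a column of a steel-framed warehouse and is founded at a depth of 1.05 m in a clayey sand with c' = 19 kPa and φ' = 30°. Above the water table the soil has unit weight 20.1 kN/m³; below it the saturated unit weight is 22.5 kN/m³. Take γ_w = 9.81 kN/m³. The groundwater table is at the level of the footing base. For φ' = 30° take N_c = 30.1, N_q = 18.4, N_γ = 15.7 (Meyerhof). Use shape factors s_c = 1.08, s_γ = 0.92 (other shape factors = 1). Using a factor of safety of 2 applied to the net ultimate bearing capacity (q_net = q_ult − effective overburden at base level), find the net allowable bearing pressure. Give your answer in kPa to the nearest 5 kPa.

Effective surcharge at the founding depth q = γ·D_f = 20.1 × 1.05 = 21.105 kPa.
The water table coincides with the base, so in the self-weight term γ → γ' = 12.69 kN/m³.
q_ult = c·N_c·s_c + q·N_q + 0.5·γ·B·N_γ·s_γ
     = 19 × 30.1 × 1.08 + 21.105 × 18.4 + 0.5 × 12.69 × 1.3 × 15.7 × 0.92
     = 617.65 + 388.33 + 119.14 = 1125.1 kPa.
Net ultimate: q_net = 1125.1 − 21.105 = 1104 kPa.
q_all(net) = 1104 / 2 = 552.01 kPa.

q_all(net) ≈ 550 kPa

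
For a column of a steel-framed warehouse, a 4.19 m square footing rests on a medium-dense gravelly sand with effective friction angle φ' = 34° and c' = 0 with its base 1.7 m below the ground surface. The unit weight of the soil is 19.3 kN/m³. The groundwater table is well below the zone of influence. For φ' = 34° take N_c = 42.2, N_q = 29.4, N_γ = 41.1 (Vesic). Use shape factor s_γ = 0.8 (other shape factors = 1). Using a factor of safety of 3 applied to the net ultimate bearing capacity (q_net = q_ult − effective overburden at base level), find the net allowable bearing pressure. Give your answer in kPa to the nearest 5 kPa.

q = γ·D_f = 19.3 × 1.7 = 32.81 kPa.
q·N_q = 32.81 × 29.4 = 964.61 kPa
0.5·γ·B·N_γ·s_γ = 0.5 × 19.3 × 4.19 × 41.1 × 0.8 = 1329.5 kPa
q_ult = 964.61 + 1329.5 = 2294.1 kPa.
Net ultimate: q_net = 2294.1 − 32.81 = 2261.3 kPa.
q_all(net) = 2261.3 / 3 = 753.75 kPa.

q_all(net) ≈ 755 kPa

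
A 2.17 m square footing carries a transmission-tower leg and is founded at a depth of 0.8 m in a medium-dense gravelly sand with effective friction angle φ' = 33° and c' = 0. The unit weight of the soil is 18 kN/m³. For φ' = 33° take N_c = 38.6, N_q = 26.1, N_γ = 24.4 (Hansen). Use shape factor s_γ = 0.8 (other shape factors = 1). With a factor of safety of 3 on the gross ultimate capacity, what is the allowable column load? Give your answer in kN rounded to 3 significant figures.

P_all ≈ 1190 kN

Overburden at base level: q = 18 × 0.8 = 14.4 kPa.
Surcharge term q·N_q = 14.4 × 26.1 = 375.84 kPa; self-weight term 0.5·γ·B·N_γ·s_γ = 0.5 × 18 × 2.17 × 24.4 × 0.8 = 381.23 kPa.
q_ult = 375.84 + 381.23 = 757.07 kPa.
Gross allowable pressure q_all = 757.07 / 3 = 252.36 kPa.
Footing area = 4.7089 m², so allowable column load = 252.36 × 4.7089 = 1188.3 kN.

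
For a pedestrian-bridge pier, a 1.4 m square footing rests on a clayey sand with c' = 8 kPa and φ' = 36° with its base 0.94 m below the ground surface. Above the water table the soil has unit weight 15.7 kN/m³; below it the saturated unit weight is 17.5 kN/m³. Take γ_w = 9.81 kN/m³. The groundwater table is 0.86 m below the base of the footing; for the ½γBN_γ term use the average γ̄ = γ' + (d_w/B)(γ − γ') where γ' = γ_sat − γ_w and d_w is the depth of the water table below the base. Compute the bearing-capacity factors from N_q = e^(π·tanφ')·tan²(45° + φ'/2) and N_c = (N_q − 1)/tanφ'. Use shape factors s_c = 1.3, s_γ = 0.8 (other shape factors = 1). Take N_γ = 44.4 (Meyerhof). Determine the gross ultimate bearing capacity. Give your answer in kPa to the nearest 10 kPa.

tan36° = 0.7265, so N_q = e^(π×0.7265)·tan²(63°) = 9.801 × 3.852 = 37.75.
N_c = (37.75 − 1)/tan36° = 50.59.
q = γ·D_f = 15.7 × 0.94 = 14.758 kPa.
γ' = 7.69 kN/m³; averaging over the depth B below the base, γ̄ = γ' + (d_w/B)(γ − γ') = 12.61 kN/m³.
c·N_c·s_c = 8 × 50.585 × 1.3 = 526.09 kPa
q·N_q = 14.758 × 37.752 = 557.15 kPa
0.5·γ·B·N_γ·s_γ = 0.5 × 12.61 × 1.4 × 44.4 × 0.8 = 313.55 kPa
q_ult = 526.09 + 557.15 + 313.55 = 1396.8 kPa.

q_ult ≈ 1400 kPa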